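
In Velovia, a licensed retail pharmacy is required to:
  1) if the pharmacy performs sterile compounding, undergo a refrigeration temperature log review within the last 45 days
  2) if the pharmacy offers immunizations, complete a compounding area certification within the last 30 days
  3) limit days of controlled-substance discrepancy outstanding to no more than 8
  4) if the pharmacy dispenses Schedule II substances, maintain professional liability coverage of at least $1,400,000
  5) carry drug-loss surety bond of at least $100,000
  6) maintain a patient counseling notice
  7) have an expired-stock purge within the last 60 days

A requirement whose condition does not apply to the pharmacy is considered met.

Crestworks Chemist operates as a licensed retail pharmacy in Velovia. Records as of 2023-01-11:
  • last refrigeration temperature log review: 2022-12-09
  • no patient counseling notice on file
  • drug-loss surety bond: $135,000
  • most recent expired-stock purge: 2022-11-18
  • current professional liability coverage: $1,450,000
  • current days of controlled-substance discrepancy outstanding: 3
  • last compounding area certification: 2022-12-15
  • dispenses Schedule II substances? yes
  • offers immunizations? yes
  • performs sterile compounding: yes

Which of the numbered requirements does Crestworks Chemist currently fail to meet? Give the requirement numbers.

6

1. condition 'performs sterile compounding' holds; refrigeration temperature log review 33 days ago vs limit 45 → met
2. condition 'offers immunizations' holds; compounding area certification 27 days ago vs limit 30 → met
3. days of controlled-substance discrepancy outstanding 3 ≤ 8 → met
4. condition 'dispenses Schedule II substances' holds; professional liability coverage $1,450,000 ≥ $1,400,000 → met
5. drug-loss surety bond $135,000 ≥ $100,000 → met
6. patient counseling notice absent → not met
7. expired-stock purge 54 days ago vs limit 60 → met
Not met: 6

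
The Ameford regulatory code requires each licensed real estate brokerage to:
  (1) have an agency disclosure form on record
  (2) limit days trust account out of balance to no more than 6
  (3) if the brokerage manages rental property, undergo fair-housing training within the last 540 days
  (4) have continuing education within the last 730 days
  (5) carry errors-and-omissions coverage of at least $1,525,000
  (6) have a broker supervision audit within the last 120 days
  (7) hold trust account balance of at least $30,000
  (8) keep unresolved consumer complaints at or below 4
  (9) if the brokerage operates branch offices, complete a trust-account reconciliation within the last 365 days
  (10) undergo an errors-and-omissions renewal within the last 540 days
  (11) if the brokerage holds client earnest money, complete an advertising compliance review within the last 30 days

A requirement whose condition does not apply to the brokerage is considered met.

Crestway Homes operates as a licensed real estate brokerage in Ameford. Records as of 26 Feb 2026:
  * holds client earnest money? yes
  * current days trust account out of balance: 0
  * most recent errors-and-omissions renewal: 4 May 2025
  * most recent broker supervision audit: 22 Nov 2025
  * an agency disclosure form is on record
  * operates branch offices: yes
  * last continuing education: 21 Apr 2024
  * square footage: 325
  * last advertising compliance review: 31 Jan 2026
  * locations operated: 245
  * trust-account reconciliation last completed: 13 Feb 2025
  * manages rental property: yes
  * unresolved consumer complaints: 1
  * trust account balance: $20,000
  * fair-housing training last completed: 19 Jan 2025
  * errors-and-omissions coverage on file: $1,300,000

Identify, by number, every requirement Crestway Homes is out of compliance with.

1. agency disclosure form present → met
2. days trust account out of balance 0 ≤ 6 → met
3. condition 'manages rental property' holds; fair-housing training 403 days ago vs limit 540 → met
4. continuing education 676 days ago vs limit 730 → met
5. errors-and-omissions coverage $1,300,000 < $1,525,000 → not met
6. broker supervision audit 96 days ago vs limit 120 → met
7. trust account balance $20,000 < $30,000 → not met
8. unresolved consumer complaints 1 ≤ 4 → met
9. condition 'operates branch offices' holds; trust-account reconciliation 378 days ago vs limit 365 → not met
10. errors-and-omissions renewal 298 days ago vs limit 540 → met
11. condition 'holds client earnest money' holds; advertising compliance review 26 days ago vs limit 30 → met
Not met: 5, 7, 9

5, 7, 9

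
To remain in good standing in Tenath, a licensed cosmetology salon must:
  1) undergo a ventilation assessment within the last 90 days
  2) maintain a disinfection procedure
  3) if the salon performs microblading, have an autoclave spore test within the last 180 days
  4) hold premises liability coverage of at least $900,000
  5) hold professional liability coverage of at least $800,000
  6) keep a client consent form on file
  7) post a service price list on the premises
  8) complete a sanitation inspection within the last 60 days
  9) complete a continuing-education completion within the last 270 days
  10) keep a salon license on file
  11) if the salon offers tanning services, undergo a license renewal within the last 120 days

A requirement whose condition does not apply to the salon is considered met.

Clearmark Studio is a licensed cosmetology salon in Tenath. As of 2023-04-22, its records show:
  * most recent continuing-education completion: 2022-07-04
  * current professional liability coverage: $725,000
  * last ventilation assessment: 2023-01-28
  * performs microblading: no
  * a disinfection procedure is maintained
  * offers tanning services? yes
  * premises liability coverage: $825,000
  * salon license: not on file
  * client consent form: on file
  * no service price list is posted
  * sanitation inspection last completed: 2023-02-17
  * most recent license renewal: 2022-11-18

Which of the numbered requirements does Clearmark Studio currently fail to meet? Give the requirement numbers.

1. ventilation assessment 84 days ago vs limit 90 → met
2. disinfection procedure present → met
3. condition 'performs microblading' does not hold → requirement n/a → met
4. premises liability coverage $825,000 < $900,000 → not met
5. professional liability coverage $725,000 < $800,000 → not met
6. client consent form present → met
7. service price list absent → not met
8. sanitation inspection 64 days ago vs limit 60 → not met
9. continuing-education completion 292 days ago vs limit 270 → not met
10. salon license absent → not met
11. condition 'offers tanning services' holds; license renewal 155 days ago vs limit 120 → not met
Not met: 4, 5, 7, 8, 9, 10, 11

4, 5, 7, 8, 9, 10, 11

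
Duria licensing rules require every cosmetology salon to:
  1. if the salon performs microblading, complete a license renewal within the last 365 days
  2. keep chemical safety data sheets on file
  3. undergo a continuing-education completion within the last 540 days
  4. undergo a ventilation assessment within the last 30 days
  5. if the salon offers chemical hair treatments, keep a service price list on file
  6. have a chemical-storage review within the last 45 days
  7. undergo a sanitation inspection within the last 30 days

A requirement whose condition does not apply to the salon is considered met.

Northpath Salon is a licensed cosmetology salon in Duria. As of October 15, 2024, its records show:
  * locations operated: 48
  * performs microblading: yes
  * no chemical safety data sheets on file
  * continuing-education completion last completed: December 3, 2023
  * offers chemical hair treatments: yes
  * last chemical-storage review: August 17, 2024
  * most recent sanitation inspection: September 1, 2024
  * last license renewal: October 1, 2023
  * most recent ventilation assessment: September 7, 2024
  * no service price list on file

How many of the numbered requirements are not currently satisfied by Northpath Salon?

1. condition 'performs microblading' holds; license renewal 380 days ago vs limit 365 → not met
2. chemical safety data sheets absent → not met
3. continuing-education completion 317 days ago vs limit 540 → met
4. ventilation assessment 38 days ago vs limit 30 → not met
5. condition 'offers chemical hair treatments' holds; service price list absent → not met
6. chemical-storage review 59 days ago vs limit 45 → not met
7. sanitation inspection 44 days ago vs limit 30 → not met
Not met: 6 of 7

6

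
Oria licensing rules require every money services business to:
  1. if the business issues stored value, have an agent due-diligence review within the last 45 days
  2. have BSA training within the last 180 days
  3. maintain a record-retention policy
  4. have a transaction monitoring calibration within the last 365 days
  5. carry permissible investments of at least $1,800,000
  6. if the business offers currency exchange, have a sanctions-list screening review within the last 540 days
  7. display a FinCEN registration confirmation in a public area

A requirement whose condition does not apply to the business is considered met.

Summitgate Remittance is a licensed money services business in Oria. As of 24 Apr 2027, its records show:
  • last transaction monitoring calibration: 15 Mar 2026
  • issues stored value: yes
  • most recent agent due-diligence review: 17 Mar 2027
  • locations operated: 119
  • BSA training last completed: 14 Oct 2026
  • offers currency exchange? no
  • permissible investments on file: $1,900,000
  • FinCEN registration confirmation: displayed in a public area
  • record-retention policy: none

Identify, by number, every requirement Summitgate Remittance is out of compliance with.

2, 3, 4

1. condition 'issues stored value' holds; agent due-diligence review 38 days ago vs limit 45 → met
2. BSA training 192 days ago vs limit 180 → not met
3. record-retention policy absent → not met
4. transaction monitoring calibration 405 days ago vs limit 365 → not met
5. permissible investments $1,900,000 ≥ $1,800,000 → met
6. condition 'offers currency exchange' does not hold → requirement n/a → met
7. FinCEN registration confirmation present → met
Not met: 2, 3, 4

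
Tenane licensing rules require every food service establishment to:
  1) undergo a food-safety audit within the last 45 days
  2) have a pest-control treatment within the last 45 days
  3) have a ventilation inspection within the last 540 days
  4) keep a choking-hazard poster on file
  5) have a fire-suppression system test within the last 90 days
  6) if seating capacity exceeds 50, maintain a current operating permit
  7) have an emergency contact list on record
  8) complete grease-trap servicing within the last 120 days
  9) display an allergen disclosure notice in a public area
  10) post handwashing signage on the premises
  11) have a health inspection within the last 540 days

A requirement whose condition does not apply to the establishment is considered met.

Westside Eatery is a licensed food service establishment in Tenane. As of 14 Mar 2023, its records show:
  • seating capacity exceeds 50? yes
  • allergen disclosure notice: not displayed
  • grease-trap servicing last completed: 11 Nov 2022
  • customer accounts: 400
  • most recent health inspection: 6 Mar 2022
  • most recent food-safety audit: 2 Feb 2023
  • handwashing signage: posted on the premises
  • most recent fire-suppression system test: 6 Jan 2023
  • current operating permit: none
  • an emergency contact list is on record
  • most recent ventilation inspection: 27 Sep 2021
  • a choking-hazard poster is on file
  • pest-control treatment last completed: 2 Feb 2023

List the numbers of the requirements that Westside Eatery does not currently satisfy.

1. food-safety audit 40 days ago vs limit 45 → met
2. pest-control treatment 40 days ago vs limit 45 → met
3. ventilation inspection 533 days ago vs limit 540 → met
4. choking-hazard poster present → met
5. fire-suppression system test 67 days ago vs limit 90 → met
6. condition 'seating capacity exceeds 50' holds; current operating permit absent → not met
7. emergency contact list present → met
8. grease-trap servicing 123 days ago vs limit 120 → not met
9. allergen disclosure notice absent → not met
10. handwashing signage present → met
11. health inspection 373 days ago vs limit 540 → met
Not met: 6, 8, 9

6, 8, 9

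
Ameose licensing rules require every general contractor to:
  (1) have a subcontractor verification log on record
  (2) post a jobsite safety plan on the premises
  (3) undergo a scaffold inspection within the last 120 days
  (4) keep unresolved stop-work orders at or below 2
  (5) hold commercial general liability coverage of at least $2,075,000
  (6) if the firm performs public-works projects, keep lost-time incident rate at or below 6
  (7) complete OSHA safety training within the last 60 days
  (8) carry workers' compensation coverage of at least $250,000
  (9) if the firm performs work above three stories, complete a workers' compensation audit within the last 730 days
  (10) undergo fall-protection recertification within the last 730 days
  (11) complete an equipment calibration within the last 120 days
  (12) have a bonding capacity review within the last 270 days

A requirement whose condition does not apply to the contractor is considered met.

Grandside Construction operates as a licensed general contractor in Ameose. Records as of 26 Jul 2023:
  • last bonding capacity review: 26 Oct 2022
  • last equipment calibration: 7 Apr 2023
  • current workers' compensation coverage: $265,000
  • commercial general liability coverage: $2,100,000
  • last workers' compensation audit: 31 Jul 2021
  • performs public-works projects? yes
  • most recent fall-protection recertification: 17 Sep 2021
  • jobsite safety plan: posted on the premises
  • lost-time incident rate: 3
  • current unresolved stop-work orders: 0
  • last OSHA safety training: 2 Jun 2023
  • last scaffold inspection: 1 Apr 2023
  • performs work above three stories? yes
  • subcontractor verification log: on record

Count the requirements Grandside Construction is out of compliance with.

1. subcontractor verification log present → met
2. jobsite safety plan present → met
3. scaffold inspection 116 days ago vs limit 120 → met
4. unresolved stop-work orders 0 ≤ 2 → met
5. commercial general liability coverage $2,100,000 ≥ $2,075,000 → met
6. condition 'performs public-works projects' holds; lost-time incident rate 3 ≤ 6 → met
7. OSHA safety training 54 days ago vs limit 60 → met
8. workers' compensation coverage $265,000 ≥ $250,000 → met
9. condition 'performs work above three stories' holds; workers' compensation audit 725 days ago vs limit 730 → met
10. fall-protection recertification 677 days ago vs limit 730 → met
11. equipment calibration 110 days ago vs limit 120 → met
12. bonding capacity review 273 days ago vs limit 270 → not met
Not met: 1 of 12

1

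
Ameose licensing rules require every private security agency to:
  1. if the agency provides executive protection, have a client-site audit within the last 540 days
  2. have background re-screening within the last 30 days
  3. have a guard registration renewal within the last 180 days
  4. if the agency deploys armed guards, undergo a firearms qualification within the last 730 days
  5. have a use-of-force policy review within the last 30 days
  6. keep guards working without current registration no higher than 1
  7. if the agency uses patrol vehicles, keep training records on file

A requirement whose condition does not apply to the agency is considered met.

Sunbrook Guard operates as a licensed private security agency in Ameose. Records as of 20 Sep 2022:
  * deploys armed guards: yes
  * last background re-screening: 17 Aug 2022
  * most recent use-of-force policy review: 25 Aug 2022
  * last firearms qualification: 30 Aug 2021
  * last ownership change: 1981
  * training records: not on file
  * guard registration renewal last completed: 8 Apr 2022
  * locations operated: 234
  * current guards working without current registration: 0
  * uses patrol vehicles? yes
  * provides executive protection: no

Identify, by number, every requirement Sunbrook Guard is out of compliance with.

1. condition 'provides executive protection' does not hold → requirement n/a → met
2. background re-screening 34 days ago vs limit 30 → not met
3. guard registration renewal 165 days ago vs limit 180 → met
4. condition 'deploys armed guards' holds; firearms qualification 386 days ago vs limit 730 → met
5. use-of-force policy review 26 days ago vs limit 30 → met
6. guards working without current registration 0 ≤ 1 → met
7. condition 'uses patrol vehicles' holds; training records absent → not met
Not met: 2, 7

2, 7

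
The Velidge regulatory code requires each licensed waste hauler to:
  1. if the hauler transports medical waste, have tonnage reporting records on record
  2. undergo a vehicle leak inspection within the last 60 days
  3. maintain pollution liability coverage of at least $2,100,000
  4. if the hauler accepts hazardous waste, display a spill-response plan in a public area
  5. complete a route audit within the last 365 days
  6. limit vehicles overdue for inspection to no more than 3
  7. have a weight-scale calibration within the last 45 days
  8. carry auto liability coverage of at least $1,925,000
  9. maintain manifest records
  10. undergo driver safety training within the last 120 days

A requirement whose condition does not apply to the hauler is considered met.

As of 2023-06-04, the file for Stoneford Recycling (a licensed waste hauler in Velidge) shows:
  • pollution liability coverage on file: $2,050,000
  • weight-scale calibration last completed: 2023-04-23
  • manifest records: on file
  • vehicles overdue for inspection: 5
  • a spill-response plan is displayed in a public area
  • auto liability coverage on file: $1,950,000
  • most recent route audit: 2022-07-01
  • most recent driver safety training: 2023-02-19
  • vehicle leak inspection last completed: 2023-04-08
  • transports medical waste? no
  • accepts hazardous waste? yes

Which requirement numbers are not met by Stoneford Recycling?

3, 6

1. condition 'transports medical waste' does not hold → requirement n/a → met
2. vehicle leak inspection 57 days ago vs limit 60 → met
3. pollution liability coverage $2,050,000 < $2,100,000 → not met
4. condition 'accepts hazardous waste' holds; spill-response plan present → met
5. route audit 338 days ago vs limit 365 → met
6. vehicles overdue for inspection 5 > 3 → not met
7. weight-scale calibration 42 days ago vs limit 45 → met
8. auto liability coverage $1,950,000 ≥ $1,925,000 → met
9. manifest records present → met
10. driver safety training 105 days ago vs limit 120 → met
Not met: 3, 6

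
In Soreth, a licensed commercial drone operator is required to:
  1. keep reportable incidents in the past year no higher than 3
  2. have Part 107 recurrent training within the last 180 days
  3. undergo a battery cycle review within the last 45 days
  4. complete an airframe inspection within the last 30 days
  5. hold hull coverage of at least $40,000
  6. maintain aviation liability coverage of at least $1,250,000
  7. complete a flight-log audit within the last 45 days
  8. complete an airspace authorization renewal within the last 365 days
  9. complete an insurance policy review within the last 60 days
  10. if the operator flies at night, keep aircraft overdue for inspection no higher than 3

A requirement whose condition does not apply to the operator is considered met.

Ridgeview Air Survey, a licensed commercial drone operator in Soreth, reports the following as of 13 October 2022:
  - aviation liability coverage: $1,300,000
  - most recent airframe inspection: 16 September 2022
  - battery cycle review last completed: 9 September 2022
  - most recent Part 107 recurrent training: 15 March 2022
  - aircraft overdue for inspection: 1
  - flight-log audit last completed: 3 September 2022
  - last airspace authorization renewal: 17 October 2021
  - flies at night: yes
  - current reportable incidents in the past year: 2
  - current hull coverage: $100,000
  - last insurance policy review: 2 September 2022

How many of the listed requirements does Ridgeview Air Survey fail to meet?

1. reportable incidents in the past year 2 ≤ 3 → met
2. Part 107 recurrent training 212 days ago vs limit 180 → not met
3. battery cycle review 34 days ago vs limit 45 → met
4. airframe inspection 27 days ago vs limit 30 → met
5. hull coverage $100,000 ≥ $40,000 → met
6. aviation liability coverage $1,300,000 ≥ $1,250,000 → met
7. flight-log audit 40 days ago vs limit 45 → met
8. airspace authorization renewal 361 days ago vs limit 365 → met
9. insurance policy review 41 days ago vs limit 60 → met
10. condition 'flies at night' holds; aircraft overdue for inspection 1 ≤ 3 → met
Not met: 1 of 10

1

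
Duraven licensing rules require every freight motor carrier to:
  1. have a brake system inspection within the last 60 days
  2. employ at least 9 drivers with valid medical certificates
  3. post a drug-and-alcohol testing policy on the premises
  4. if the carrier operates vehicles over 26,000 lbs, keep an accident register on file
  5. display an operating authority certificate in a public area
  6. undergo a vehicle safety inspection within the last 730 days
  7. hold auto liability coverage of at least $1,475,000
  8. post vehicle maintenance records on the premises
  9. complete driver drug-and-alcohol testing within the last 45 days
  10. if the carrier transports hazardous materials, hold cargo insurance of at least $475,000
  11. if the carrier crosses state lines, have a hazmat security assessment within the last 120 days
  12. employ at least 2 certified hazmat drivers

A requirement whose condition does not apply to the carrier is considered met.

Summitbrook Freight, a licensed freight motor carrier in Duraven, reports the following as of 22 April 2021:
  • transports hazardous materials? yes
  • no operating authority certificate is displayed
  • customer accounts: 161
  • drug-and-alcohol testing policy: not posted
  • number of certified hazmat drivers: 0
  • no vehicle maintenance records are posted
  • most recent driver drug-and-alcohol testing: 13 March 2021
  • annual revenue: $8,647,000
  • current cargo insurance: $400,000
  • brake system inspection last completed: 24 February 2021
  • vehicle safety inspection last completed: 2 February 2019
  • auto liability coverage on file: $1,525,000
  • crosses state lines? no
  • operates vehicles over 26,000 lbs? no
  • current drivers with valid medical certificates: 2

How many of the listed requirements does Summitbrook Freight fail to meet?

1. brake system inspection 57 days ago vs limit 60 → met
2. drivers with valid medical certificates 2 < 9 → not met
3. drug-and-alcohol testing policy absent → not met
4. condition 'operates vehicles over 26,000 lbs' does not hold → requirement n/a → met
5. operating authority certificate absent → not met
6. vehicle safety inspection 810 days ago vs limit 730 → not met
7. auto liability coverage $1,525,000 ≥ $1,475,000 → met
8. vehicle maintenance records absent → not met
9. driver drug-and-alcohol testing 40 days ago vs limit 45 → met
10. condition 'transports hazardous materials' holds; cargo insurance $400,000 < $475,000 → not met
11. condition 'crosses state lines' does not hold → requirement n/a → met
12. certified hazmat drivers 0 < 2 → not met
Not met: 7 of 12

7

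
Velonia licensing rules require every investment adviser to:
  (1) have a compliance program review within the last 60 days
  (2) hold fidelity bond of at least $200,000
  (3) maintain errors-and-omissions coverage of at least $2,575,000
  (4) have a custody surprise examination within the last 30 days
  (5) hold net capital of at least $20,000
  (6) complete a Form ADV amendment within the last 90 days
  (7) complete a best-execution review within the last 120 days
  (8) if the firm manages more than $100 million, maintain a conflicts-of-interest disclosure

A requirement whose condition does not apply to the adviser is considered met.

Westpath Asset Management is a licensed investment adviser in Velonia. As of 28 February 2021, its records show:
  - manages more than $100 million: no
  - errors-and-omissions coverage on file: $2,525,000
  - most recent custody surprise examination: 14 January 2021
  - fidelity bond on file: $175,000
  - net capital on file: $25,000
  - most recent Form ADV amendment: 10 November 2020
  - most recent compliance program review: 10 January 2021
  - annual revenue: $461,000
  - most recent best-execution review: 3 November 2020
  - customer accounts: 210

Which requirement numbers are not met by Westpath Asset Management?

2, 3, 4, 6

1. compliance program review 49 days ago vs limit 60 → met
2. fidelity bond $175,000 < $200,000 → not met
3. errors-and-omissions coverage $2,525,000 < $2,575,000 → not met
4. custody surprise examination 45 days ago vs limit 30 → not met
5. net capital $25,000 ≥ $20,000 → met
6. Form ADV amendment 110 days ago vs limit 90 → not met
7. best-execution review 117 days ago vs limit 120 → met
8. condition 'manages more than $100 million' does not hold → requirement n/a → met
Not met: 2, 3, 4, 6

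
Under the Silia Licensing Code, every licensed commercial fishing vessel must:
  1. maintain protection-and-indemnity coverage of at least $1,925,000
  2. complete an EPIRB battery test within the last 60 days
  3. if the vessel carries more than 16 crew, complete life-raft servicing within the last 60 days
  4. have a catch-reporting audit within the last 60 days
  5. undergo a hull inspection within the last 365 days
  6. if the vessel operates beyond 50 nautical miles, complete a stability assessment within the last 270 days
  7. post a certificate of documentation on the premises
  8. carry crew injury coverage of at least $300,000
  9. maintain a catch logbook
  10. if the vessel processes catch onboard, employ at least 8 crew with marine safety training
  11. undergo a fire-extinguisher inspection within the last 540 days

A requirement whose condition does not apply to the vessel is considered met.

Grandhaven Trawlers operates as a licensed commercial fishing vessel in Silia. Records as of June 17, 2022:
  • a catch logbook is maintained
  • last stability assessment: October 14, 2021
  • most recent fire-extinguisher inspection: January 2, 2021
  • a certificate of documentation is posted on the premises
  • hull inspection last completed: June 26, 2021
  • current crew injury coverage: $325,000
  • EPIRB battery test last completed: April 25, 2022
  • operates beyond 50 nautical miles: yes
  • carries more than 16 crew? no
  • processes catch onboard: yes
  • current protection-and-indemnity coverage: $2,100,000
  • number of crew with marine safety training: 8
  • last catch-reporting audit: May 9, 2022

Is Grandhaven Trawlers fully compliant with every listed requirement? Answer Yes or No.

1. protection-and-indemnity coverage $2,100,000 ≥ $1,925,000 → met
2. EPIRB battery test 53 days ago vs limit 60 → met
3. condition 'carries more than 16 crew' does not hold → requirement n/a → met
4. catch-reporting audit 39 days ago vs limit 60 → met
5. hull inspection 356 days ago vs limit 365 → met
6. condition 'operates beyond 50 nautical miles' holds; stability assessment 246 days ago vs limit 270 → met
7. certificate of documentation present → met
8. crew injury coverage $325,000 ≥ $300,000 → met
9. catch logbook present → met
10. condition 'processes catch onboard' holds; crew with marine safety training 8 ≥ 8 → met
11. fire-extinguisher inspection 531 days ago vs limit 540 → met
All met.

Yes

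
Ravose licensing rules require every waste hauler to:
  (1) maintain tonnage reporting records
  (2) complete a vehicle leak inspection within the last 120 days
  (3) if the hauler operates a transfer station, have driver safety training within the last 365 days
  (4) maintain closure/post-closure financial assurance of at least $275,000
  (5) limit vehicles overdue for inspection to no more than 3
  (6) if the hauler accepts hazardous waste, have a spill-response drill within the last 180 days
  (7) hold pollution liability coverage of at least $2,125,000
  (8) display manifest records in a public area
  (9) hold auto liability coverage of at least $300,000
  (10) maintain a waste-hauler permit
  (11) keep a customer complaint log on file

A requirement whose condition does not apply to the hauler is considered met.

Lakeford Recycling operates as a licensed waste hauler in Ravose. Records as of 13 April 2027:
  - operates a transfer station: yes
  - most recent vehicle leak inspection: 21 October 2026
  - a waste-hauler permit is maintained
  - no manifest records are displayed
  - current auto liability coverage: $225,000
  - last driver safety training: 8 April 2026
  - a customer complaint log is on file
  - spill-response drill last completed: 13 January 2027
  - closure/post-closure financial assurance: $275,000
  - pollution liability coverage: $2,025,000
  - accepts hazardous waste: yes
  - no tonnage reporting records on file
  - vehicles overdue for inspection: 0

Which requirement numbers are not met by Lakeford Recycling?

1, 2, 3, 7, 8, 9

1. tonnage reporting records absent → not met
2. vehicle leak inspection 174 days ago vs limit 120 → not met
3. condition 'operates a transfer station' holds; driver safety training 370 days ago vs limit 365 → not met
4. closure/post-closure financial assurance $275,000 ≥ $275,000 → met
5. vehicles overdue for inspection 0 ≤ 3 → met
6. condition 'accepts hazardous waste' holds; spill-response drill 90 days ago vs limit 180 → met
7. pollution liability coverage $2,025,000 < $2,125,000 → not met
8. manifest records absent → not met
9. auto liability coverage $225,000 < $300,000 → not met
10. waste-hauler permit present → met
11. customer complaint log present → met
Not met: 1, 2, 3, 7, 8, 9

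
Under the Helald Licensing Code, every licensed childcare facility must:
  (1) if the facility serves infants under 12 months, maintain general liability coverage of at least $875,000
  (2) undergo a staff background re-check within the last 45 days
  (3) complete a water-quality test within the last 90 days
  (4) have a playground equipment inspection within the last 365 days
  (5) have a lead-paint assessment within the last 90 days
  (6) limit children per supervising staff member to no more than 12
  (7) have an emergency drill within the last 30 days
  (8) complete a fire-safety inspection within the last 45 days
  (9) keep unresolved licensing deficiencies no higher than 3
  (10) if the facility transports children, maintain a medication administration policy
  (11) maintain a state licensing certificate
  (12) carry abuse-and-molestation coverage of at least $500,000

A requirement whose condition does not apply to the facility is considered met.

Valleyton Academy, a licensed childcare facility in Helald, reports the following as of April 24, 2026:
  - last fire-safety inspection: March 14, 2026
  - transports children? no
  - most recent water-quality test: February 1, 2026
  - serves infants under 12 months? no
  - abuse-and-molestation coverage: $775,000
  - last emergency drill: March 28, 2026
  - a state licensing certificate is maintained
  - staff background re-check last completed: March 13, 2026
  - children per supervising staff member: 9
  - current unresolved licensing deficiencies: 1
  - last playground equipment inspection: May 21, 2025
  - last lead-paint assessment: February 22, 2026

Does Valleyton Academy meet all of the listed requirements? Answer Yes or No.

Yes

1. condition 'serves infants under 12 months' does not hold → requirement n/a → met
2. staff background re-check 42 days ago vs limit 45 → met
3. water-quality test 82 days ago vs limit 90 → met
4. playground equipment inspection 338 days ago vs limit 365 → met
5. lead-paint assessment 61 days ago vs limit 90 → met
6. children per supervising staff member 9 ≤ 12 → met
7. emergency drill 27 days ago vs limit 30 → met
8. fire-safety inspection 41 days ago vs limit 45 → met
9. unresolved licensing deficiencies 1 ≤ 3 → met
10. condition 'transports children' does not hold → requirement n/a → met
11. state licensing certificate present → met
12. abuse-and-molestation coverage $775,000 ≥ $500,000 → met
All met.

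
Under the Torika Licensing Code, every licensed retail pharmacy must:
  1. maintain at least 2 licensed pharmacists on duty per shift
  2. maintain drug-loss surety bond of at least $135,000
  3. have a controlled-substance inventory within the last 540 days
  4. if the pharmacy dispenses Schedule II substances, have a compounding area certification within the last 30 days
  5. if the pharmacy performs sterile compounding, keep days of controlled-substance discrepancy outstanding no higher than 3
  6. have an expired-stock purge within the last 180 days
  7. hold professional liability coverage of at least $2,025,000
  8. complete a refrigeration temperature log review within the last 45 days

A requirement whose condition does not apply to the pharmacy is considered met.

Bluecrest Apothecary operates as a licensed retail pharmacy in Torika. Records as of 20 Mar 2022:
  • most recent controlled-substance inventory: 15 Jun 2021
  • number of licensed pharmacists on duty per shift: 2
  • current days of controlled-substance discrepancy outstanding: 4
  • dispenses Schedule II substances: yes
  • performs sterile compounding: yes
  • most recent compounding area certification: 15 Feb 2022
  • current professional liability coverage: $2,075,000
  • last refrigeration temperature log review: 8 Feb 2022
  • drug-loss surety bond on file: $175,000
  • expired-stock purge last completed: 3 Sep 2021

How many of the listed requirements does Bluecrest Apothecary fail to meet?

3

1. licensed pharmacists on duty per shift 2 ≥ 2 → met
2. drug-loss surety bond $175,000 ≥ $135,000 → met
3. controlled-substance inventory 278 days ago vs limit 540 → met
4. condition 'dispenses Schedule II substances' holds; compounding area certification 33 days ago vs limit 30 → not met
5. condition 'performs sterile compounding' holds; days of controlled-substance discrepancy outstanding 4 > 3 → not met
6. expired-stock purge 198 days ago vs limit 180 → not met
7. professional liability coverage $2,075,000 ≥ $2,025,000 → met
8. refrigeration temperature log review 40 days ago vs limit 45 → met
Not met: 3 of 8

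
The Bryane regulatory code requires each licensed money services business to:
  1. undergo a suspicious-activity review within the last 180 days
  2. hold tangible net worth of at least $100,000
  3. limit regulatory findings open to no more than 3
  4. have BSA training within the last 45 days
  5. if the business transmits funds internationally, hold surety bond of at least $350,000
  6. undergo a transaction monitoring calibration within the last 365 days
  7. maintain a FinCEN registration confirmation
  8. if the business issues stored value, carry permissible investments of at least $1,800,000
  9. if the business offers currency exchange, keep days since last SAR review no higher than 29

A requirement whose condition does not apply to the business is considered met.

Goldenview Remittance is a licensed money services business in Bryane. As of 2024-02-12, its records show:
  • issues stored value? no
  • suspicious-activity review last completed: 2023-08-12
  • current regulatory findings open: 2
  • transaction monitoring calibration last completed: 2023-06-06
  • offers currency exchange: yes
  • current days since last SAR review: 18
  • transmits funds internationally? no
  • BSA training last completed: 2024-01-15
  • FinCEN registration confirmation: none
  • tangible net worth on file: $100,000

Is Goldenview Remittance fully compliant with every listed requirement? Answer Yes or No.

1. suspicious-activity review 184 days ago vs limit 180 → not met
2. tangible net worth $100,000 ≥ $100,000 → met
3. regulatory findings open 2 ≤ 3 → met
4. BSA training 28 days ago vs limit 45 → met
5. condition 'transmits funds internationally' does not hold → requirement n/a → met
6. transaction monitoring calibration 251 days ago vs limit 365 → met
7. FinCEN registration confirmation absent → not met
8. condition 'issues stored value' does not hold → requirement n/a → met
9. condition 'offers currency exchange' holds; days since last SAR review 18 ≤ 29 → met
Not met: 1, 7

No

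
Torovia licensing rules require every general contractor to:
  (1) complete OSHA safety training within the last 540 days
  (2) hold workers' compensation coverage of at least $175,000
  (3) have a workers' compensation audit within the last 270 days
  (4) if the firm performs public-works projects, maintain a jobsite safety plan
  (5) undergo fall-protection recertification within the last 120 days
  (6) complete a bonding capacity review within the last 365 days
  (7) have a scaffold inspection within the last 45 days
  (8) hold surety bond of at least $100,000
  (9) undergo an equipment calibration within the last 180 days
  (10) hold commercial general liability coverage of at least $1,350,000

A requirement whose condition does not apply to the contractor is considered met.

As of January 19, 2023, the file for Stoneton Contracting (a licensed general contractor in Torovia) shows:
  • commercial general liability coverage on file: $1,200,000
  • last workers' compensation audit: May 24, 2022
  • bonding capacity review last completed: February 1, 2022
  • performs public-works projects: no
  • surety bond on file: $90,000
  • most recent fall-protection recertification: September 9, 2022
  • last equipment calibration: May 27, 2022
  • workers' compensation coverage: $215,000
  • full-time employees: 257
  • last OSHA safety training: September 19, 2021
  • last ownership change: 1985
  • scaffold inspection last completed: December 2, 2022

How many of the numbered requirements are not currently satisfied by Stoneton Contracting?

5

1. OSHA safety training 487 days ago vs limit 540 → met
2. workers' compensation coverage $215,000 ≥ $175,000 → met
3. workers' compensation audit 240 days ago vs limit 270 → met
4. condition 'performs public-works projects' does not hold → requirement n/a → met
5. fall-protection recertification 132 days ago vs limit 120 → not met
6. bonding capacity review 352 days ago vs limit 365 → met
7. scaffold inspection 48 days ago vs limit 45 → not met
8. surety bond $90,000 < $100,000 → not met
9. equipment calibration 237 days ago vs limit 180 → not met
10. commercial general liability coverage $1,200,000 < $1,350,000 → not met
Not met: 5 of 10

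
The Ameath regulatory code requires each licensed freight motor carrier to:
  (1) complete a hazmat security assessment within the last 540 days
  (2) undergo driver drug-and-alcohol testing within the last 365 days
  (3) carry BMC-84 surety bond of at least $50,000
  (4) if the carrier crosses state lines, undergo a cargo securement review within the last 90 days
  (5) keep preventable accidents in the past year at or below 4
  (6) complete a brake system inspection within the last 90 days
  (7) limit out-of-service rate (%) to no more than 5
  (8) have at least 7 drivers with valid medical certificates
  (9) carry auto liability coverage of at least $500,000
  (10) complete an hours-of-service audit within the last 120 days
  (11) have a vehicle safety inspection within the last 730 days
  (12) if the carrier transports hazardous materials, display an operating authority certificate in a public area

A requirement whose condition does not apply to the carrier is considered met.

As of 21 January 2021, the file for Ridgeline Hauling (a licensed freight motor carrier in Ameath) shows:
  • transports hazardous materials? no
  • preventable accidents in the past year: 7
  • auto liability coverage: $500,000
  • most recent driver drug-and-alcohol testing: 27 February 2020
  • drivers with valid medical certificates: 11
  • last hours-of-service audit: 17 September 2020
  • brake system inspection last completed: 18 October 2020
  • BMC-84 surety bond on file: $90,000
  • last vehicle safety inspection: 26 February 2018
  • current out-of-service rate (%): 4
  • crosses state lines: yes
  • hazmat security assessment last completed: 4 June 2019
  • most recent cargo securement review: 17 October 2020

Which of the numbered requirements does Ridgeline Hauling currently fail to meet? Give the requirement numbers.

1. hazmat security assessment 597 days ago vs limit 540 → not met
2. driver drug-and-alcohol testing 329 days ago vs limit 365 → met
3. BMC-84 surety bond $90,000 ≥ $50,000 → met
4. condition 'crosses state lines' holds; cargo securement review 96 days ago vs limit 90 → not met
5. preventable accidents in the past year 7 > 4 → not met
6. brake system inspection 95 days ago vs limit 90 → not met
7. out-of-service rate (%) 4 ≤ 5 → met
8. drivers with valid medical certificates 11 ≥ 7 → met
9. auto liability coverage $500,000 ≥ $500,000 → met
10. hours-of-service audit 126 days ago vs limit 120 → not met
11. vehicle safety inspection 1060 days ago vs limit 730 → not met
12. condition 'transports hazardous materials' does not hold → requirement n/a → met
Not met: 1, 4, 5, 6, 10, 11

1, 4, 5, 6, 10, 11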